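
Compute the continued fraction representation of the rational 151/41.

[3; 1, 2, 6, 2]

Run the Euclidean algorithm on 151 and 41; the successive quotients are the partial quotients a_0, a_1, ... (each step inverts the fractional part left over by the previous one):
  151 = 3*41 + 28, so a_0 = 3.
  41 = 1*28 + 13, so a_1 = 1.
  28 = 2*13 + 2, so a_2 = 2.
  13 = 6*2 + 1, so a_3 = 6.
  2 = 2*1 + 0, so a_4 = 2.
The remainder reaches 0 after 5 divisions, so the expansion has 5 partial quotients, read off in order.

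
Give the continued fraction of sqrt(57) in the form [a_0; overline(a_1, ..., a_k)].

[7; overline(1, 1, 4, 1, 1, 14)]

Write x_i = (sqrt(57) + m_i)/d_i with (m_0, d_0) = (0, 1). a_0 = floor(sqrt(57)) = 7, since 7^2 = 49 <= 57 < 64 = 8^2.
Iterate m_{i+1} = d_i*a_i - m_i, d_{i+1} = (57 - m_{i+1}^2)/d_i, a_{i+1} = floor((a_0 + m_{i+1})/d_{i+1}):
  m_1 = 1*7 - 0 = 7, d_1 = (57 - 7^2)/1 = 8/1 = 8, a_1 = floor((7 + 7)/8) = 1.
  m_2 = 8*1 - 7 = 1, d_2 = (57 - 1^2)/8 = 56/8 = 7, a_2 = floor((7 + 1)/7) = 1.
  m_3 = 7*1 - 1 = 6, d_3 = (57 - 6^2)/7 = 21/7 = 3, a_3 = floor((7 + 6)/3) = 4.
  m_4 = 3*4 - 6 = 6, d_4 = (57 - 6^2)/3 = 21/3 = 7, a_4 = floor((7 + 6)/7) = 1.
  m_5 = 7*1 - 6 = 1, d_5 = (57 - 1^2)/7 = 56/7 = 8, a_5 = floor((7 + 1)/8) = 1.
  m_6 = 8*1 - 1 = 7, d_6 = (57 - 7^2)/8 = 8/8 = 1, a_6 = floor((7 + 7)/1) = 14.
  m_7 = 1*14 - 7 = 7, d_7 = (57 - 7^2)/1 = 8/1 = 8: (m_7, d_7) = (m_1, d_1) = (7, 8), so from here the quotients repeat a_1, ..., a_6; the period length is 6.
Hence the expansion of sqrt(57) is a_0 = 7 followed by the repeating block 1, 1, 4, 1, 1, 14 (period 6).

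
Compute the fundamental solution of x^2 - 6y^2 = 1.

First expand sqrt(6) as a continued fraction. With x_i = (sqrt(6) + m_i)/d_i and (m_0, d_0) = (0, 1): a_0 = floor(sqrt(6)) = 2, since 2^2 = 4 <= 6 < 9 = 3^2.
Iterate m_{i+1} = d_i*a_i - m_i, d_{i+1} = (6 - m_{i+1}^2)/d_i, a_{i+1} = floor((a_0 + m_{i+1})/d_{i+1}):
  m_1 = 1*2 - 0 = 2, d_1 = (6 - 2^2)/1 = 2/1 = 2, a_1 = floor((2 + 2)/2) = 2.
  m_2 = 2*2 - 2 = 2, d_2 = (6 - 2^2)/2 = 2/2 = 1, a_2 = floor((2 + 2)/1) = 4.
  m_3 = 1*4 - 2 = 2, d_3 = (6 - 2^2)/1 = 2/1 = 2: (m_3, d_3) = (m_1, d_1) = (2, 2), so from here the quotients repeat a_1, a_2; the period length is 2.
So sqrt(6) = [2; (2, 4)] with period length k = 2.
k is even, so the fundamental solution of x^2 - 6y^2 = 1 is (p_{k-1}, q_{k-1}) = (p_1, q_1); compute convergents through index 1.
Convergents (p_i = a_i*p_{i-1} + p_{i-2}, q_i = a_i*q_{i-1} + q_{i-2} with p_{-2}=0, p_{-1}=1, q_{-2}=1, q_{-1}=0):
  i=0: a_0=2, p_0 = 2*1 + 0 = 2, q_0 = 2*0 + 1 = 1.
  i=1: a_1=2, p_1 = 2*2 + 1 = 5, q_1 = 2*1 + 0 = 2.
Check: 5^2 - 6*2^2 = 25 - 24 = 1, so (x, y) = (5, 2) solves the equation, and by the theorem it is the least positive solution.

(x, y) = (5, 2)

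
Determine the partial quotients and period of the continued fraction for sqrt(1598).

[39; (1, 38, 1, 78)]

Write x_i = (sqrt(1598) + m_i)/d_i with (m_0, d_0) = (0, 1). a_0 = floor(sqrt(1598)) = 39, since 39^2 = 1521 <= 1598 < 1600 = 40^2.
Iterate m_{i+1} = d_i*a_i - m_i, d_{i+1} = (1598 - m_{i+1}^2)/d_i, a_{i+1} = floor((a_0 + m_{i+1})/d_{i+1}):
  m_1 = 1*39 - 0 = 39, d_1 = (1598 - 39^2)/1 = 77/1 = 77, a_1 = floor((39 + 39)/77) = 1.
  m_2 = 77*1 - 39 = 38, d_2 = (1598 - 38^2)/77 = 154/77 = 2, a_2 = floor((39 + 38)/2) = 38.
  m_3 = 2*38 - 38 = 38, d_3 = (1598 - 38^2)/2 = 154/2 = 77, a_3 = floor((39 + 38)/77) = 1.
  m_4 = 77*1 - 38 = 39, d_4 = (1598 - 39^2)/77 = 77/77 = 1, a_4 = floor((39 + 39)/1) = 78.
  m_5 = 1*78 - 39 = 39, d_5 = (1598 - 39^2)/1 = 77/1 = 77: (m_5, d_5) = (m_1, d_1) = (39, 77), so from here the quotients repeat a_1, ..., a_4; the period length is 4.
Hence the expansion of sqrt(1598) is a_0 = 39 followed by the repeating block 1, 38, 1, 78 (period 4).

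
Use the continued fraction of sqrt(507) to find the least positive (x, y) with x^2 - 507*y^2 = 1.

First expand sqrt(507) as a continued fraction. With x_i = (sqrt(507) + m_i)/d_i and (m_0, d_0) = (0, 1): a_0 = floor(sqrt(507)) = 22, since 22^2 = 484 <= 507 < 529 = 23^2.
Iterate m_{i+1} = d_i*a_i - m_i, d_{i+1} = (507 - m_{i+1}^2)/d_i, a_{i+1} = floor((a_0 + m_{i+1})/d_{i+1}):
  m_1 = 1*22 - 0 = 22, d_1 = (507 - 22^2)/1 = 23/1 = 23, a_1 = floor((22 + 22)/23) = 1.
  m_2 = 23*1 - 22 = 1, d_2 = (507 - 1^2)/23 = 506/23 = 22, a_2 = floor((22 + 1)/22) = 1.
  m_3 = 22*1 - 1 = 21, d_3 = (507 - 21^2)/22 = 66/22 = 3, a_3 = floor((22 + 21)/3) = 14.
  m_4 = 3*14 - 21 = 21, d_4 = (507 - 21^2)/3 = 66/3 = 22, a_4 = floor((22 + 21)/22) = 1.
  m_5 = 22*1 - 21 = 1, d_5 = (507 - 1^2)/22 = 506/22 = 23, a_5 = floor((22 + 1)/23) = 1.
  m_6 = 23*1 - 1 = 22, d_6 = (507 - 22^2)/23 = 23/23 = 1, a_6 = floor((22 + 22)/1) = 44.
  m_7 = 1*44 - 22 = 22, d_7 = (507 - 22^2)/1 = 23/1 = 23: (m_7, d_7) = (m_1, d_1) = (22, 23), so from here the quotients repeat a_1, ..., a_6; the period length is 6.
So sqrt(507) = [22; (1, 1, 14, 1, 1, 44)] with period length k = 6.
k is even, so the fundamental solution of x^2 - 507y^2 = 1 is (p_{k-1}, q_{k-1}) = (p_5, q_5); compute convergents through index 5.
Convergents (p_i = a_i*p_{i-1} + p_{i-2}, q_i = a_i*q_{i-1} + q_{i-2} with p_{-2}=0, p_{-1}=1, q_{-2}=1, q_{-1}=0):
  i=0: a_0=22, p_0 = 22*1 + 0 = 22, q_0 = 22*0 + 1 = 1.
  i=1: a_1=1, p_1 = 1*22 + 1 = 23, q_1 = 1*1 + 0 = 1.
  i=2: a_2=1, p_2 = 1*23 + 22 = 45, q_2 = 1*1 + 1 = 2.
  i=3: a_3=14, p_3 = 14*45 + 23 = 653, q_3 = 14*2 + 1 = 29.
  i=4: a_4=1, p_4 = 1*653 + 45 = 698, q_4 = 1*29 + 2 = 31.
  i=5: a_5=1, p_5 = 1*698 + 653 = 1351, q_5 = 1*31 + 29 = 60.
Check: 1351^2 - 507*60^2 = 1825201 - 1825200 = 1, so (x, y) = (1351, 60) solves the equation, and by the theorem it is the least positive solution.

(x, y) = (1351, 60)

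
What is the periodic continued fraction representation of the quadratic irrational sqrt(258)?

Write x_i = (sqrt(258) + m_i)/d_i with (m_0, d_0) = (0, 1). a_0 = floor(sqrt(258)) = 16, since 16^2 = 256 <= 258 < 289 = 17^2.
Iterate m_{i+1} = d_i*a_i - m_i, d_{i+1} = (258 - m_{i+1}^2)/d_i, a_{i+1} = floor((a_0 + m_{i+1})/d_{i+1}):
  m_1 = 1*16 - 0 = 16, d_1 = (258 - 16^2)/1 = 2/1 = 2, a_1 = floor((16 + 16)/2) = 16.
  m_2 = 2*16 - 16 = 16, d_2 = (258 - 16^2)/2 = 2/2 = 1, a_2 = floor((16 + 16)/1) = 32.
  m_3 = 1*32 - 16 = 16, d_3 = (258 - 16^2)/1 = 2/1 = 2: (m_3, d_3) = (m_1, d_1) = (16, 2), so from here the quotients repeat a_1, a_2; the period length is 2.
Hence the expansion of sqrt(258) is a_0 = 16 followed by the repeating block 16, 32 (period 2).

[16; (16, 32)]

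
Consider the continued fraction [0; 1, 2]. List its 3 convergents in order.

Using the convergent recurrence p_i = a_i*p_{i-1} + p_{i-2}, q_i = a_i*q_{i-1} + q_{i-2} with p_{-2}=0, p_{-1}=1, q_{-2}=1, q_{-1}=0:
  i=0: a_0=0, p_0 = 0*1 + 0 = 0, q_0 = 0*0 + 1 = 1.
  i=1: a_1=1, p_1 = 1*0 + 1 = 1, q_1 = 1*1 + 0 = 1.
  i=2: a_2=2, p_2 = 2*1 + 0 = 2, q_2 = 2*1 + 1 = 3.

0/1, 1/1, 2/3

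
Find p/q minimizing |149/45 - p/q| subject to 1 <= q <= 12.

33/10

Expand x = 149/45 as a continued fraction with the Euclidean algorithm:
  149 = 3*45 + 14, so a_0 = 3.
  45 = 3*14 + 3, so a_1 = 3.
  14 = 4*3 + 2, so a_2 = 4.
  3 = 1*2 + 1, so a_3 = 1.
  2 = 2*1 + 0, so a_4 = 2.
so x = [3; 3, 4, 1, 2].
Convergents (p_i = a_i*p_{i-1} + p_{i-2}, q_i = a_i*q_{i-1} + q_{i-2} with p_{-2}=0, p_{-1}=1, q_{-2}=1, q_{-1}=0), until the denominator exceeds 12:
  i=0: a_0=3, p_0 = 3*1 + 0 = 3, q_0 = 3*0 + 1 = 1.
  i=1: a_1=3, p_1 = 3*3 + 1 = 10, q_1 = 3*1 + 0 = 3.
  i=2: a_2=4, p_2 = 4*10 + 3 = 43, q_2 = 4*3 + 1 = 13.
q_2 = 13 > 12, so the last convergent with denominator <= 12 is p_1/q_1 = 10/3.
The closest fraction with denominator <= 12 is either p_1/q_1 or the intermediate fraction (k*p_1 + p_0)/(k*q_1 + q_0) with the largest k >= 1 whose denominator stays <= 12; these approach x as k grows, and every other convergent or intermediate fraction in range is farther away.
Largest k: floor((12 - q_0)/q_1) = floor((12 - 1)/3) = 3.
That gives (3*10 + 3)/(3*3 + 1) = 33/10.
Compare the errors: |x - 10/3| = |149*3 - 10*45|/(45*3) = 3/135, and |x - 33/10| = |149*10 - 33*45|/(45*10) = 5/450.
Cross-multiplying, 5*135 = 675 < 1350 = 3*450, so 5/450 is smaller: the intermediate fraction 33/10 is closer to x than 10/3.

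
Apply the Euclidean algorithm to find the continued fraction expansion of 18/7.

[2; 1, 1, 3]

Run the Euclidean algorithm on 18 and 7; the successive quotients are the partial quotients a_0, a_1, ... (each step inverts the fractional part left over by the previous one):
  18 = 2*7 + 4, so a_0 = 2.
  7 = 1*4 + 3, so a_1 = 1.
  4 = 1*3 + 1, so a_2 = 1.
  3 = 3*1 + 0, so a_3 = 3.
The remainder reaches 0 after 4 divisions, so the expansion has 4 partial quotients, read off in order.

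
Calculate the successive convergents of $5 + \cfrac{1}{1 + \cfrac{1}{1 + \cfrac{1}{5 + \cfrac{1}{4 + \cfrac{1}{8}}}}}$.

Using the convergent recurrence p_i = a_i*p_{i-1} + p_{i-2}, q_i = a_i*q_{i-1} + q_{i-2} with p_{-2}=0, p_{-1}=1, q_{-2}=1, q_{-1}=0:
  i=0: a_0=5, p_0 = 5*1 + 0 = 5, q_0 = 5*0 + 1 = 1.
  i=1: a_1=1, p_1 = 1*5 + 1 = 6, q_1 = 1*1 + 0 = 1.
  i=2: a_2=1, p_2 = 1*6 + 5 = 11, q_2 = 1*1 + 1 = 2.
  i=3: a_3=5, p_3 = 5*11 + 6 = 61, q_3 = 5*2 + 1 = 11.
  i=4: a_4=4, p_4 = 4*61 + 11 = 255, q_4 = 4*11 + 2 = 46.
  i=5: a_5=8, p_5 = 8*255 + 61 = 2101, q_5 = 8*46 + 11 = 379.

5/1, 6/1, 11/2, 61/11, 255/46, 2101/379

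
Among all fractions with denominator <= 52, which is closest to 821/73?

Expand x = 821/73 as a continued fraction with the Euclidean algorithm:
  821 = 11*73 + 18, so a_0 = 11.
  73 = 4*18 + 1, so a_1 = 4.
  18 = 18*1 + 0, so a_2 = 18.
so x = [11; 4, 18].
Convergents (p_i = a_i*p_{i-1} + p_{i-2}, q_i = a_i*q_{i-1} + q_{i-2} with p_{-2}=0, p_{-1}=1, q_{-2}=1, q_{-1}=0), until the denominator exceeds 52:
  i=0: a_0=11, p_0 = 11*1 + 0 = 11, q_0 = 11*0 + 1 = 1.
  i=1: a_1=4, p_1 = 4*11 + 1 = 45, q_1 = 4*1 + 0 = 4.
  i=2: a_2=18, p_2 = 18*45 + 11 = 821, q_2 = 18*4 + 1 = 73.
q_2 = 73 > 52, so the last convergent with denominator <= 52 is p_1/q_1 = 45/4.
The closest fraction with denominator <= 52 is either p_1/q_1 or the intermediate fraction (k*p_1 + p_0)/(k*q_1 + q_0) with the largest k >= 1 whose denominator stays <= 52; these approach x as k grows, and every other convergent or intermediate fraction in range is farther away.
Largest k: floor((52 - q_0)/q_1) = floor((52 - 1)/4) = 12.
That gives (12*45 + 11)/(12*4 + 1) = 551/49.
Compare the errors: |x - 45/4| = |821*4 - 45*73|/(73*4) = 1/292, and |x - 551/49| = |821*49 - 551*73|/(73*49) = 6/3577.
Cross-multiplying, 6*292 = 1752 < 3577 = 1*3577, so 6/3577 is smaller: the intermediate fraction 551/49 is closer to x than 45/4.

551/49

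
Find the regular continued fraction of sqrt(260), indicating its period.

[16; (8, 32)]

Write x_i = (sqrt(260) + m_i)/d_i with (m_0, d_0) = (0, 1). a_0 = floor(sqrt(260)) = 16, since 16^2 = 256 <= 260 < 289 = 17^2.
Iterate m_{i+1} = d_i*a_i - m_i, d_{i+1} = (260 - m_{i+1}^2)/d_i, a_{i+1} = floor((a_0 + m_{i+1})/d_{i+1}):
  m_1 = 1*16 - 0 = 16, d_1 = (260 - 16^2)/1 = 4/1 = 4, a_1 = floor((16 + 16)/4) = 8.
  m_2 = 4*8 - 16 = 16, d_2 = (260 - 16^2)/4 = 4/4 = 1, a_2 = floor((16 + 16)/1) = 32.
  m_3 = 1*32 - 16 = 16, d_3 = (260 - 16^2)/1 = 4/1 = 4: (m_3, d_3) = (m_1, d_1) = (16, 4), so from here the quotients repeat a_1, a_2; the period length is 2.
Hence the expansion of sqrt(260) is a_0 = 16 followed by the repeating block 8, 32 (period 2).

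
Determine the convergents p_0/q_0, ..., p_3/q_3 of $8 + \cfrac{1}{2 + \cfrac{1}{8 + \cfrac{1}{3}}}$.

Using the convergent recurrence p_i = a_i*p_{i-1} + p_{i-2}, q_i = a_i*q_{i-1} + q_{i-2} with p_{-2}=0, p_{-1}=1, q_{-2}=1, q_{-1}=0:
  i=0: a_0=8, p_0 = 8*1 + 0 = 8, q_0 = 8*0 + 1 = 1.
  i=1: a_1=2, p_1 = 2*8 + 1 = 17, q_1 = 2*1 + 0 = 2.
  i=2: a_2=8, p_2 = 8*17 + 8 = 144, q_2 = 8*2 + 1 = 17.
  i=3: a_3=3, p_3 = 3*144 + 17 = 449, q_3 = 3*17 + 2 = 53.

8/1, 17/2, 144/17, 449/53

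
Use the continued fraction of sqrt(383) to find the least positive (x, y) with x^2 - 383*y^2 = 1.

First expand sqrt(383) as a continued fraction. With x_i = (sqrt(383) + m_i)/d_i and (m_0, d_0) = (0, 1): a_0 = floor(sqrt(383)) = 19, since 19^2 = 361 <= 383 < 400 = 20^2.
Iterate m_{i+1} = d_i*a_i - m_i, d_{i+1} = (383 - m_{i+1}^2)/d_i, a_{i+1} = floor((a_0 + m_{i+1})/d_{i+1}):
  m_1 = 1*19 - 0 = 19, d_1 = (383 - 19^2)/1 = 22/1 = 22, a_1 = floor((19 + 19)/22) = 1.
  m_2 = 22*1 - 19 = 3, d_2 = (383 - 3^2)/22 = 374/22 = 17, a_2 = floor((19 + 3)/17) = 1.
  m_3 = 17*1 - 3 = 14, d_3 = (383 - 14^2)/17 = 187/17 = 11, a_3 = floor((19 + 14)/11) = 3.
  m_4 = 11*3 - 14 = 19, d_4 = (383 - 19^2)/11 = 22/11 = 2, a_4 = floor((19 + 19)/2) = 19.
  m_5 = 2*19 - 19 = 19, d_5 = (383 - 19^2)/2 = 22/2 = 11, a_5 = floor((19 + 19)/11) = 3.
  m_6 = 11*3 - 19 = 14, d_6 = (383 - 14^2)/11 = 187/11 = 17, a_6 = floor((19 + 14)/17) = 1.
  m_7 = 17*1 - 14 = 3, d_7 = (383 - 3^2)/17 = 374/17 = 22, a_7 = floor((19 + 3)/22) = 1.
  m_8 = 22*1 - 3 = 19, d_8 = (383 - 19^2)/22 = 22/22 = 1, a_8 = floor((19 + 19)/1) = 38.
  m_9 = 1*38 - 19 = 19, d_9 = (383 - 19^2)/1 = 22/1 = 22: (m_9, d_9) = (m_1, d_1) = (19, 22), so from here the quotients repeat a_1, ..., a_8; the period length is 8.
So sqrt(383) = [19; (1, 1, 3, 19, 3, 1, 1, 38)] with period length k = 8.
k is even, so the fundamental solution of x^2 - 383y^2 = 1 is (p_{k-1}, q_{k-1}) = (p_7, q_7); compute convergents through index 7.
Convergents (p_i = a_i*p_{i-1} + p_{i-2}, q_i = a_i*q_{i-1} + q_{i-2} with p_{-2}=0, p_{-1}=1, q_{-2}=1, q_{-1}=0):
  i=0: a_0=19, p_0 = 19*1 + 0 = 19, q_0 = 19*0 + 1 = 1.
  i=1: a_1=1, p_1 = 1*19 + 1 = 20, q_1 = 1*1 + 0 = 1.
  i=2: a_2=1, p_2 = 1*20 + 19 = 39, q_2 = 1*1 + 1 = 2.
  i=3: a_3=3, p_3 = 3*39 + 20 = 137, q_3 = 3*2 + 1 = 7.
  i=4: a_4=19, p_4 = 19*137 + 39 = 2642, q_4 = 19*7 + 2 = 135.
  i=5: a_5=3, p_5 = 3*2642 + 137 = 8063, q_5 = 3*135 + 7 = 412.
  i=6: a_6=1, p_6 = 1*8063 + 2642 = 10705, q_6 = 1*412 + 135 = 547.
  i=7: a_7=1, p_7 = 1*10705 + 8063 = 18768, q_7 = 1*547 + 412 = 959.
Check: 18768^2 - 383*959^2 = 352237824 - 352237823 = 1, so (x, y) = (18768, 959) solves the equation, and by the theorem it is the least positive solution.

(x, y) = (18768, 959)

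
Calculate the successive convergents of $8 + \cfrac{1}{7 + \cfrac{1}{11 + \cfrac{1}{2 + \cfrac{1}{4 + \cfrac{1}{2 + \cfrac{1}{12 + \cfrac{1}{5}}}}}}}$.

Using the convergent recurrence p_i = a_i*p_{i-1} + p_{i-2}, q_i = a_i*q_{i-1} + q_{i-2} with p_{-2}=0, p_{-1}=1, q_{-2}=1, q_{-1}=0:
  i=0: a_0=8, p_0 = 8*1 + 0 = 8, q_0 = 8*0 + 1 = 1.
  i=1: a_1=7, p_1 = 7*8 + 1 = 57, q_1 = 7*1 + 0 = 7.
  i=2: a_2=11, p_2 = 11*57 + 8 = 635, q_2 = 11*7 + 1 = 78.
  i=3: a_3=2, p_3 = 2*635 + 57 = 1327, q_3 = 2*78 + 7 = 163.
  i=4: a_4=4, p_4 = 4*1327 + 635 = 5943, q_4 = 4*163 + 78 = 730.
  i=5: a_5=2, p_5 = 2*5943 + 1327 = 13213, q_5 = 2*730 + 163 = 1623.
  i=6: a_6=12, p_6 = 12*13213 + 5943 = 164499, q_6 = 12*1623 + 730 = 20206.
  i=7: a_7=5, p_7 = 5*164499 + 13213 = 835708, q_7 = 5*20206 + 1623 = 102653.

8/1, 57/7, 635/78, 1327/163, 5943/730, 13213/1623, 164499/20206, 835708/102653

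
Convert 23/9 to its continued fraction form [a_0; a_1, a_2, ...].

[2; 1, 1, 4]

Run the Euclidean algorithm on 23 and 9; the successive quotients are the partial quotients a_0, a_1, ... (each step inverts the fractional part left over by the previous one):
  23 = 2*9 + 5, so a_0 = 2.
  9 = 1*5 + 4, so a_1 = 1.
  5 = 1*4 + 1, so a_2 = 1.
  4 = 4*1 + 0, so a_3 = 4.
The remainder reaches 0 after 4 divisions, so the expansion has 4 partial quotients, read off in order.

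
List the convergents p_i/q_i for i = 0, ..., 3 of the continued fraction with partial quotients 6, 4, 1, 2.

6/1, 25/4, 31/5, 87/14

Using the convergent recurrence p_i = a_i*p_{i-1} + p_{i-2}, q_i = a_i*q_{i-1} + q_{i-2} with p_{-2}=0, p_{-1}=1, q_{-2}=1, q_{-1}=0:
  i=0: a_0=6, p_0 = 6*1 + 0 = 6, q_0 = 6*0 + 1 = 1.
  i=1: a_1=4, p_1 = 4*6 + 1 = 25, q_1 = 4*1 + 0 = 4.
  i=2: a_2=1, p_2 = 1*25 + 6 = 31, q_2 = 1*4 + 1 = 5.
  i=3: a_3=2, p_3 = 2*31 + 25 = 87, q_3 = 2*5 + 4 = 14.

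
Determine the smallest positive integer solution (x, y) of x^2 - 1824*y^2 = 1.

(x, y) = (1025, 24)

First expand sqrt(1824) as a continued fraction. With x_i = (sqrt(1824) + m_i)/d_i and (m_0, d_0) = (0, 1): a_0 = floor(sqrt(1824)) = 42, since 42^2 = 1764 <= 1824 < 1849 = 43^2.
Iterate m_{i+1} = d_i*a_i - m_i, d_{i+1} = (1824 - m_{i+1}^2)/d_i, a_{i+1} = floor((a_0 + m_{i+1})/d_{i+1}):
  m_1 = 1*42 - 0 = 42, d_1 = (1824 - 42^2)/1 = 60/1 = 60, a_1 = floor((42 + 42)/60) = 1.
  m_2 = 60*1 - 42 = 18, d_2 = (1824 - 18^2)/60 = 1500/60 = 25, a_2 = floor((42 + 18)/25) = 2.
  m_3 = 25*2 - 18 = 32, d_3 = (1824 - 32^2)/25 = 800/25 = 32, a_3 = floor((42 + 32)/32) = 2.
  m_4 = 32*2 - 32 = 32, d_4 = (1824 - 32^2)/32 = 800/32 = 25, a_4 = floor((42 + 32)/25) = 2.
  m_5 = 25*2 - 32 = 18, d_5 = (1824 - 18^2)/25 = 1500/25 = 60, a_5 = floor((42 + 18)/60) = 1.
  m_6 = 60*1 - 18 = 42, d_6 = (1824 - 42^2)/60 = 60/60 = 1, a_6 = floor((42 + 42)/1) = 84.
  m_7 = 1*84 - 42 = 42, d_7 = (1824 - 42^2)/1 = 60/1 = 60: (m_7, d_7) = (m_1, d_1) = (42, 60), so from here the quotients repeat a_1, ..., a_6; the period length is 6.
So sqrt(1824) = [42; (1, 2, 2, 2, 1, 84)] with period length k = 6.
k is even, so the fundamental solution of x^2 - 1824y^2 = 1 is (p_{k-1}, q_{k-1}) = (p_5, q_5); compute convergents through index 5.
Convergents (p_i = a_i*p_{i-1} + p_{i-2}, q_i = a_i*q_{i-1} + q_{i-2} with p_{-2}=0, p_{-1}=1, q_{-2}=1, q_{-1}=0):
  i=0: a_0=42, p_0 = 42*1 + 0 = 42, q_0 = 42*0 + 1 = 1.
  i=1: a_1=1, p_1 = 1*42 + 1 = 43, q_1 = 1*1 + 0 = 1.
  i=2: a_2=2, p_2 = 2*43 + 42 = 128, q_2 = 2*1 + 1 = 3.
  i=3: a_3=2, p_3 = 2*128 + 43 = 299, q_3 = 2*3 + 1 = 7.
  i=4: a_4=2, p_4 = 2*299 + 128 = 726, q_4 = 2*7 + 3 = 17.
  i=5: a_5=1, p_5 = 1*726 + 299 = 1025, q_5 = 1*17 + 7 = 24.
Check: 1025^2 - 1824*24^2 = 1050625 - 1050624 = 1, so (x, y) = (1025, 24) solves the equation, and by the theorem it is the least positive solution.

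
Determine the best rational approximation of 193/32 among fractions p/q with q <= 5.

Expand x = 193/32 as a continued fraction with the Euclidean algorithm:
  193 = 6*32 + 1, so a_0 = 6.
  32 = 32*1 + 0, so a_1 = 32.
so x = [6; 32].
Convergents (p_i = a_i*p_{i-1} + p_{i-2}, q_i = a_i*q_{i-1} + q_{i-2} with p_{-2}=0, p_{-1}=1, q_{-2}=1, q_{-1}=0), until the denominator exceeds 5:
  i=0: a_0=6, p_0 = 6*1 + 0 = 6, q_0 = 6*0 + 1 = 1.
  i=1: a_1=32, p_1 = 32*6 + 1 = 193, q_1 = 32*1 + 0 = 32.
q_1 = 32 > 5, so the last convergent with denominator <= 5 is p_0/q_0 = 6/1.
The closest fraction with denominator <= 5 is either p_0/q_0 or the intermediate fraction (k*p_0 + p_{-1})/(k*q_0 + q_{-1}) with the largest k >= 1 whose denominator stays <= 5; these approach x as k grows, and every other convergent or intermediate fraction in range is farther away.
Largest k: floor((5 - q_{-1})/q_0) = floor((5 - 0)/1) = 5 (using the seeds p_{-1} = 1, q_{-1} = 0).
That gives (5*6 + 1)/(5*1 + 0) = 31/5.
Compare the errors: |x - 6/1| = |193*1 - 6*32|/(32*1) = 1/32, and |x - 31/5| = |193*5 - 31*32|/(32*5) = 27/160.
Cross-multiplying, 1*160 = 160 < 864 = 27*32, so 1/32 is smaller: the convergent 6/1 is closer to x than 31/5.

6/1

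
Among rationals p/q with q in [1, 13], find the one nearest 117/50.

7/3

Expand x = 117/50 as a continued fraction with the Euclidean algorithm:
  117 = 2*50 + 17, so a_0 = 2.
  50 = 2*17 + 16, so a_1 = 2.
  17 = 1*16 + 1, so a_2 = 1.
  16 = 16*1 + 0, so a_3 = 16.
so x = [2; 2, 1, 16].
Convergents (p_i = a_i*p_{i-1} + p_{i-2}, q_i = a_i*q_{i-1} + q_{i-2} with p_{-2}=0, p_{-1}=1, q_{-2}=1, q_{-1}=0), until the denominator exceeds 13:
  i=0: a_0=2, p_0 = 2*1 + 0 = 2, q_0 = 2*0 + 1 = 1.
  i=1: a_1=2, p_1 = 2*2 + 1 = 5, q_1 = 2*1 + 0 = 2.
  i=2: a_2=1, p_2 = 1*5 + 2 = 7, q_2 = 1*2 + 1 = 3.
  i=3: a_3=16, p_3 = 16*7 + 5 = 117, q_3 = 16*3 + 2 = 50.
q_3 = 50 > 13, so the last convergent with denominator <= 13 is p_2/q_2 = 7/3.
The closest fraction with denominator <= 13 is either p_2/q_2 or the intermediate fraction (k*p_2 + p_1)/(k*q_2 + q_1) with the largest k >= 1 whose denominator stays <= 13; these approach x as k grows, and every other convergent or intermediate fraction in range is farther away.
Largest k: floor((13 - q_1)/q_2) = floor((13 - 2)/3) = 3.
That gives (3*7 + 5)/(3*3 + 2) = 26/11.
Compare the errors: |x - 7/3| = |117*3 - 7*50|/(50*3) = 1/150, and |x - 26/11| = |117*11 - 26*50|/(50*11) = 13/550.
Cross-multiplying, 1*550 = 550 < 1950 = 13*150, so 1/150 is smaller: the convergent 7/3 is closer to x than 26/11.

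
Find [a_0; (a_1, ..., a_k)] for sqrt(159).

Write x_i = (sqrt(159) + m_i)/d_i with (m_0, d_0) = (0, 1). a_0 = floor(sqrt(159)) = 12, since 12^2 = 144 <= 159 < 169 = 13^2.
Iterate m_{i+1} = d_i*a_i - m_i, d_{i+1} = (159 - m_{i+1}^2)/d_i, a_{i+1} = floor((a_0 + m_{i+1})/d_{i+1}):
  m_1 = 1*12 - 0 = 12, d_1 = (159 - 12^2)/1 = 15/1 = 15, a_1 = floor((12 + 12)/15) = 1.
  m_2 = 15*1 - 12 = 3, d_2 = (159 - 3^2)/15 = 150/15 = 10, a_2 = floor((12 + 3)/10) = 1.
  m_3 = 10*1 - 3 = 7, d_3 = (159 - 7^2)/10 = 110/10 = 11, a_3 = floor((12 + 7)/11) = 1.
  m_4 = 11*1 - 7 = 4, d_4 = (159 - 4^2)/11 = 143/11 = 13, a_4 = floor((12 + 4)/13) = 1.
  m_5 = 13*1 - 4 = 9, d_5 = (159 - 9^2)/13 = 78/13 = 6, a_5 = floor((12 + 9)/6) = 3.
  m_6 = 6*3 - 9 = 9, d_6 = (159 - 9^2)/6 = 78/6 = 13, a_6 = floor((12 + 9)/13) = 1.
  m_7 = 13*1 - 9 = 4, d_7 = (159 - 4^2)/13 = 143/13 = 11, a_7 = floor((12 + 4)/11) = 1.
  m_8 = 11*1 - 4 = 7, d_8 = (159 - 7^2)/11 = 110/11 = 10, a_8 = floor((12 + 7)/10) = 1.
  m_9 = 10*1 - 7 = 3, d_9 = (159 - 3^2)/10 = 150/10 = 15, a_9 = floor((12 + 3)/15) = 1.
  m_10 = 15*1 - 3 = 12, d_10 = (159 - 12^2)/15 = 15/15 = 1, a_10 = floor((12 + 12)/1) = 24.
  m_11 = 1*24 - 12 = 12, d_11 = (159 - 12^2)/1 = 15/1 = 15: (m_11, d_11) = (m_1, d_1) = (12, 15), so from here the quotients repeat a_1, ..., a_10; the period length is 10.
Hence the expansion of sqrt(159) is a_0 = 12 followed by the repeating block 1, 1, 1, 1, 3, 1, 1, 1, 1, 24 (period 10).

[12; (1, 1, 1, 1, 3, 1, 1, 1, 1, 24)]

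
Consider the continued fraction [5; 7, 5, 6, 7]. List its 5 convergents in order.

5/1, 36/7, 185/36, 1146/223, 8207/1597

Using the convergent recurrence p_i = a_i*p_{i-1} + p_{i-2}, q_i = a_i*q_{i-1} + q_{i-2} with p_{-2}=0, p_{-1}=1, q_{-2}=1, q_{-1}=0:
  i=0: a_0=5, p_0 = 5*1 + 0 = 5, q_0 = 5*0 + 1 = 1.
  i=1: a_1=7, p_1 = 7*5 + 1 = 36, q_1 = 7*1 + 0 = 7.
  i=2: a_2=5, p_2 = 5*36 + 5 = 185, q_2 = 5*7 + 1 = 36.
  i=3: a_3=6, p_3 = 6*185 + 36 = 1146, q_3 = 6*36 + 7 = 223.
  i=4: a_4=7, p_4 = 7*1146 + 185 = 8207, q_4 = 7*223 + 36 = 1597.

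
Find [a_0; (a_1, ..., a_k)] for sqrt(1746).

[41; (1, 3, 1, 1, 1, 8, 1, 1, 1, 3, 1, 82)]

Write x_i = (sqrt(1746) + m_i)/d_i with (m_0, d_0) = (0, 1). a_0 = floor(sqrt(1746)) = 41, since 41^2 = 1681 <= 1746 < 1764 = 42^2.
Iterate m_{i+1} = d_i*a_i - m_i, d_{i+1} = (1746 - m_{i+1}^2)/d_i, a_{i+1} = floor((a_0 + m_{i+1})/d_{i+1}):
  m_1 = 1*41 - 0 = 41, d_1 = (1746 - 41^2)/1 = 65/1 = 65, a_1 = floor((41 + 41)/65) = 1.
  m_2 = 65*1 - 41 = 24, d_2 = (1746 - 24^2)/65 = 1170/65 = 18, a_2 = floor((41 + 24)/18) = 3.
  m_3 = 18*3 - 24 = 30, d_3 = (1746 - 30^2)/18 = 846/18 = 47, a_3 = floor((41 + 30)/47) = 1.
  m_4 = 47*1 - 30 = 17, d_4 = (1746 - 17^2)/47 = 1457/47 = 31, a_4 = floor((41 + 17)/31) = 1.
  m_5 = 31*1 - 17 = 14, d_5 = (1746 - 14^2)/31 = 1550/31 = 50, a_5 = floor((41 + 14)/50) = 1.
  m_6 = 50*1 - 14 = 36, d_6 = (1746 - 36^2)/50 = 450/50 = 9, a_6 = floor((41 + 36)/9) = 8.
  m_7 = 9*8 - 36 = 36, d_7 = (1746 - 36^2)/9 = 450/9 = 50, a_7 = floor((41 + 36)/50) = 1.
  m_8 = 50*1 - 36 = 14, d_8 = (1746 - 14^2)/50 = 1550/50 = 31, a_8 = floor((41 + 14)/31) = 1.
  m_9 = 31*1 - 14 = 17, d_9 = (1746 - 17^2)/31 = 1457/31 = 47, a_9 = floor((41 + 17)/47) = 1.
  m_10 = 47*1 - 17 = 30, d_10 = (1746 - 30^2)/47 = 846/47 = 18, a_10 = floor((41 + 30)/18) = 3.
  m_11 = 18*3 - 30 = 24, d_11 = (1746 - 24^2)/18 = 1170/18 = 65, a_11 = floor((41 + 24)/65) = 1.
  m_12 = 65*1 - 24 = 41, d_12 = (1746 - 41^2)/65 = 65/65 = 1, a_12 = floor((41 + 41)/1) = 82.
  m_13 = 1*82 - 41 = 41, d_13 = (1746 - 41^2)/1 = 65/1 = 65: (m_13, d_13) = (m_1, d_1) = (41, 65), so from here the quotients repeat a_1, ..., a_12; the period length is 12.
Hence the expansion of sqrt(1746) is a_0 = 41 followed by the repeating block 1, 3, 1, 1, 1, 8, 1, 1, 1, 3, 1, 82 (period 12).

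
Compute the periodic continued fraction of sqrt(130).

Write x_i = (sqrt(130) + m_i)/d_i with (m_0, d_0) = (0, 1). a_0 = floor(sqrt(130)) = 11, since 11^2 = 121 <= 130 < 144 = 12^2.
Iterate m_{i+1} = d_i*a_i - m_i, d_{i+1} = (130 - m_{i+1}^2)/d_i, a_{i+1} = floor((a_0 + m_{i+1})/d_{i+1}):
  m_1 = 1*11 - 0 = 11, d_1 = (130 - 11^2)/1 = 9/1 = 9, a_1 = floor((11 + 11)/9) = 2.
  m_2 = 9*2 - 11 = 7, d_2 = (130 - 7^2)/9 = 81/9 = 9, a_2 = floor((11 + 7)/9) = 2.
  m_3 = 9*2 - 7 = 11, d_3 = (130 - 11^2)/9 = 9/9 = 1, a_3 = floor((11 + 11)/1) = 22.
  m_4 = 1*22 - 11 = 11, d_4 = (130 - 11^2)/1 = 9/1 = 9: (m_4, d_4) = (m_1, d_1) = (11, 9), so from here the quotients repeat a_1, ..., a_3; the period length is 3.
Hence the expansion of sqrt(130) is a_0 = 11 followed by the repeating block 2, 2, 22 (period 3).

[11; (2, 2, 22)]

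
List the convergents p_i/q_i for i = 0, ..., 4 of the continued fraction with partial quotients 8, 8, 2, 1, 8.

8/1, 65/8, 138/17, 203/25, 1762/217

Using the convergent recurrence p_i = a_i*p_{i-1} + p_{i-2}, q_i = a_i*q_{i-1} + q_{i-2} with p_{-2}=0, p_{-1}=1, q_{-2}=1, q_{-1}=0:
  i=0: a_0=8, p_0 = 8*1 + 0 = 8, q_0 = 8*0 + 1 = 1.
  i=1: a_1=8, p_1 = 8*8 + 1 = 65, q_1 = 8*1 + 0 = 8.
  i=2: a_2=2, p_2 = 2*65 + 8 = 138, q_2 = 2*8 + 1 = 17.
  i=3: a_3=1, p_3 = 1*138 + 65 = 203, q_3 = 1*17 + 8 = 25.
  i=4: a_4=8, p_4 = 8*203 + 138 = 1762, q_4 = 8*25 + 17 = 217.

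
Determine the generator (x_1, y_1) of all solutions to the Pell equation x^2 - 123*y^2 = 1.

(x, y) = (122, 11)

First expand sqrt(123) as a continued fraction. With x_i = (sqrt(123) + m_i)/d_i and (m_0, d_0) = (0, 1): a_0 = floor(sqrt(123)) = 11, since 11^2 = 121 <= 123 < 144 = 12^2.
Iterate m_{i+1} = d_i*a_i - m_i, d_{i+1} = (123 - m_{i+1}^2)/d_i, a_{i+1} = floor((a_0 + m_{i+1})/d_{i+1}):
  m_1 = 1*11 - 0 = 11, d_1 = (123 - 11^2)/1 = 2/1 = 2, a_1 = floor((11 + 11)/2) = 11.
  m_2 = 2*11 - 11 = 11, d_2 = (123 - 11^2)/2 = 2/2 = 1, a_2 = floor((11 + 11)/1) = 22.
  m_3 = 1*22 - 11 = 11, d_3 = (123 - 11^2)/1 = 2/1 = 2: (m_3, d_3) = (m_1, d_1) = (11, 2), so from here the quotients repeat a_1, a_2; the period length is 2.
So sqrt(123) = [11; (11, 22)] with period length k = 2.
k is even, so the fundamental solution of x^2 - 123y^2 = 1 is (p_{k-1}, q_{k-1}) = (p_1, q_1); compute convergents through index 1.
Convergents (p_i = a_i*p_{i-1} + p_{i-2}, q_i = a_i*q_{i-1} + q_{i-2} with p_{-2}=0, p_{-1}=1, q_{-2}=1, q_{-1}=0):
  i=0: a_0=11, p_0 = 11*1 + 0 = 11, q_0 = 11*0 + 1 = 1.
  i=1: a_1=11, p_1 = 11*11 + 1 = 122, q_1 = 11*1 + 0 = 11.
Check: 122^2 - 123*11^2 = 14884 - 14883 = 1, so (x, y) = (122, 11) solves the equation, and by the theorem it is the least positive solution.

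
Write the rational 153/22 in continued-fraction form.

[6; 1, 21]

Run the Euclidean algorithm on 153 and 22; the successive quotients are the partial quotients a_0, a_1, ... (each step inverts the fractional part left over by the previous one):
  153 = 6*22 + 21, so a_0 = 6.
  22 = 1*21 + 1, so a_1 = 1.
  21 = 21*1 + 0, so a_2 = 21.
The remainder reaches 0 after 3 divisions, so the expansion has 3 partial quotients, read off in order.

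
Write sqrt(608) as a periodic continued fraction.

Write x_i = (sqrt(608) + m_i)/d_i with (m_0, d_0) = (0, 1). a_0 = floor(sqrt(608)) = 24, since 24^2 = 576 <= 608 < 625 = 25^2.
Iterate m_{i+1} = d_i*a_i - m_i, d_{i+1} = (608 - m_{i+1}^2)/d_i, a_{i+1} = floor((a_0 + m_{i+1})/d_{i+1}):
  m_1 = 1*24 - 0 = 24, d_1 = (608 - 24^2)/1 = 32/1 = 32, a_1 = floor((24 + 24)/32) = 1.
  m_2 = 32*1 - 24 = 8, d_2 = (608 - 8^2)/32 = 544/32 = 17, a_2 = floor((24 + 8)/17) = 1.
  m_3 = 17*1 - 8 = 9, d_3 = (608 - 9^2)/17 = 527/17 = 31, a_3 = floor((24 + 9)/31) = 1.
  m_4 = 31*1 - 9 = 22, d_4 = (608 - 22^2)/31 = 124/31 = 4, a_4 = floor((24 + 22)/4) = 11.
  m_5 = 4*11 - 22 = 22, d_5 = (608 - 22^2)/4 = 124/4 = 31, a_5 = floor((24 + 22)/31) = 1.
  m_6 = 31*1 - 22 = 9, d_6 = (608 - 9^2)/31 = 527/31 = 17, a_6 = floor((24 + 9)/17) = 1.
  m_7 = 17*1 - 9 = 8, d_7 = (608 - 8^2)/17 = 544/17 = 32, a_7 = floor((24 + 8)/32) = 1.
  m_8 = 32*1 - 8 = 24, d_8 = (608 - 24^2)/32 = 32/32 = 1, a_8 = floor((24 + 24)/1) = 48.
  m_9 = 1*48 - 24 = 24, d_9 = (608 - 24^2)/1 = 32/1 = 32: (m_9, d_9) = (m_1, d_1) = (24, 32), so from here the quotients repeat a_1, ..., a_8; the period length is 8.
Hence the expansion of sqrt(608) is a_0 = 24 followed by the repeating block 1, 1, 1, 11, 1, 1, 1, 48 (period 8).

[24; (1, 1, 1, 11, 1, 1, 1, 48)]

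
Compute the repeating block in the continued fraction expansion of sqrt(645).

[25; (2, 1, 1, 12, 10, 12, 1, 1, 2, 50)]

Write x_i = (sqrt(645) + m_i)/d_i with (m_0, d_0) = (0, 1). a_0 = floor(sqrt(645)) = 25, since 25^2 = 625 <= 645 < 676 = 26^2.
Iterate m_{i+1} = d_i*a_i - m_i, d_{i+1} = (645 - m_{i+1}^2)/d_i, a_{i+1} = floor((a_0 + m_{i+1})/d_{i+1}):
  m_1 = 1*25 - 0 = 25, d_1 = (645 - 25^2)/1 = 20/1 = 20, a_1 = floor((25 + 25)/20) = 2.
  m_2 = 20*2 - 25 = 15, d_2 = (645 - 15^2)/20 = 420/20 = 21, a_2 = floor((25 + 15)/21) = 1.
  m_3 = 21*1 - 15 = 6, d_3 = (645 - 6^2)/21 = 609/21 = 29, a_3 = floor((25 + 6)/29) = 1.
  m_4 = 29*1 - 6 = 23, d_4 = (645 - 23^2)/29 = 116/29 = 4, a_4 = floor((25 + 23)/4) = 12.
  m_5 = 4*12 - 23 = 25, d_5 = (645 - 25^2)/4 = 20/4 = 5, a_5 = floor((25 + 25)/5) = 10.
  m_6 = 5*10 - 25 = 25, d_6 = (645 - 25^2)/5 = 20/5 = 4, a_6 = floor((25 + 25)/4) = 12.
  m_7 = 4*12 - 25 = 23, d_7 = (645 - 23^2)/4 = 116/4 = 29, a_7 = floor((25 + 23)/29) = 1.
  m_8 = 29*1 - 23 = 6, d_8 = (645 - 6^2)/29 = 609/29 = 21, a_8 = floor((25 + 6)/21) = 1.
  m_9 = 21*1 - 6 = 15, d_9 = (645 - 15^2)/21 = 420/21 = 20, a_9 = floor((25 + 15)/20) = 2.
  m_10 = 20*2 - 15 = 25, d_10 = (645 - 25^2)/20 = 20/20 = 1, a_10 = floor((25 + 25)/1) = 50.
  m_11 = 1*50 - 25 = 25, d_11 = (645 - 25^2)/1 = 20/1 = 20: (m_11, d_11) = (m_1, d_1) = (25, 20), so from here the quotients repeat a_1, ..., a_10; the period length is 10.
Hence the expansion of sqrt(645) is a_0 = 25 followed by the repeating block 2, 1, 1, 12, 10, 12, 1, 1, 2, 50 (period 10).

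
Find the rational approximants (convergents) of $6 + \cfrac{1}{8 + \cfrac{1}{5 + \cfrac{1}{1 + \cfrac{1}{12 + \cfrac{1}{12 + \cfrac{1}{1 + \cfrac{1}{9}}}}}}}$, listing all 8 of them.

Using the convergent recurrence p_i = a_i*p_{i-1} + p_{i-2}, q_i = a_i*q_{i-1} + q_{i-2} with p_{-2}=0, p_{-1}=1, q_{-2}=1, q_{-1}=0:
  i=0: a_0=6, p_0 = 6*1 + 0 = 6, q_0 = 6*0 + 1 = 1.
  i=1: a_1=8, p_1 = 8*6 + 1 = 49, q_1 = 8*1 + 0 = 8.
  i=2: a_2=5, p_2 = 5*49 + 6 = 251, q_2 = 5*8 + 1 = 41.
  i=3: a_3=1, p_3 = 1*251 + 49 = 300, q_3 = 1*41 + 8 = 49.
  i=4: a_4=12, p_4 = 12*300 + 251 = 3851, q_4 = 12*49 + 41 = 629.
  i=5: a_5=12, p_5 = 12*3851 + 300 = 46512, q_5 = 12*629 + 49 = 7597.
  i=6: a_6=1, p_6 = 1*46512 + 3851 = 50363, q_6 = 1*7597 + 629 = 8226.
  i=7: a_7=9, p_7 = 9*50363 + 46512 = 499779, q_7 = 9*8226 + 7597 = 81631.

6/1, 49/8, 251/41, 300/49, 3851/629, 46512/7597, 50363/8226, 499779/81631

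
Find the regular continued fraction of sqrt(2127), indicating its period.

[46; (8, 2, 1, 2, 30, 2, 1, 2, 8, 92)]

Write x_i = (sqrt(2127) + m_i)/d_i with (m_0, d_0) = (0, 1). a_0 = floor(sqrt(2127)) = 46, since 46^2 = 2116 <= 2127 < 2209 = 47^2.
Iterate m_{i+1} = d_i*a_i - m_i, d_{i+1} = (2127 - m_{i+1}^2)/d_i, a_{i+1} = floor((a_0 + m_{i+1})/d_{i+1}):
  m_1 = 1*46 - 0 = 46, d_1 = (2127 - 46^2)/1 = 11/1 = 11, a_1 = floor((46 + 46)/11) = 8.
  m_2 = 11*8 - 46 = 42, d_2 = (2127 - 42^2)/11 = 363/11 = 33, a_2 = floor((46 + 42)/33) = 2.
  m_3 = 33*2 - 42 = 24, d_3 = (2127 - 24^2)/33 = 1551/33 = 47, a_3 = floor((46 + 24)/47) = 1.
  m_4 = 47*1 - 24 = 23, d_4 = (2127 - 23^2)/47 = 1598/47 = 34, a_4 = floor((46 + 23)/34) = 2.
  m_5 = 34*2 - 23 = 45, d_5 = (2127 - 45^2)/34 = 102/34 = 3, a_5 = floor((46 + 45)/3) = 30.
  m_6 = 3*30 - 45 = 45, d_6 = (2127 - 45^2)/3 = 102/3 = 34, a_6 = floor((46 + 45)/34) = 2.
  m_7 = 34*2 - 45 = 23, d_7 = (2127 - 23^2)/34 = 1598/34 = 47, a_7 = floor((46 + 23)/47) = 1.
  m_8 = 47*1 - 23 = 24, d_8 = (2127 - 24^2)/47 = 1551/47 = 33, a_8 = floor((46 + 24)/33) = 2.
  m_9 = 33*2 - 24 = 42, d_9 = (2127 - 42^2)/33 = 363/33 = 11, a_9 = floor((46 + 42)/11) = 8.
  m_10 = 11*8 - 42 = 46, d_10 = (2127 - 46^2)/11 = 11/11 = 1, a_10 = floor((46 + 46)/1) = 92.
  m_11 = 1*92 - 46 = 46, d_11 = (2127 - 46^2)/1 = 11/1 = 11: (m_11, d_11) = (m_1, d_1) = (46, 11), so from here the quotients repeat a_1, ..., a_10; the period length is 10.
Hence the expansion of sqrt(2127) is a_0 = 46 followed by the repeating block 8, 2, 1, 2, 30, 2, 1, 2, 8, 92 (period 10).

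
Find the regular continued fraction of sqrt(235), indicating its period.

Write x_i = (sqrt(235) + m_i)/d_i with (m_0, d_0) = (0, 1). a_0 = floor(sqrt(235)) = 15, since 15^2 = 225 <= 235 < 256 = 16^2.
Iterate m_{i+1} = d_i*a_i - m_i, d_{i+1} = (235 - m_{i+1}^2)/d_i, a_{i+1} = floor((a_0 + m_{i+1})/d_{i+1}):
  m_1 = 1*15 - 0 = 15, d_1 = (235 - 15^2)/1 = 10/1 = 10, a_1 = floor((15 + 15)/10) = 3.
  m_2 = 10*3 - 15 = 15, d_2 = (235 - 15^2)/10 = 10/10 = 1, a_2 = floor((15 + 15)/1) = 30.
  m_3 = 1*30 - 15 = 15, d_3 = (235 - 15^2)/1 = 10/1 = 10: (m_3, d_3) = (m_1, d_1) = (15, 10), so from here the quotients repeat a_1, a_2; the period length is 2.
Hence the expansion of sqrt(235) is a_0 = 15 followed by the repeating block 3, 30 (period 2).

[15; (3, 30)]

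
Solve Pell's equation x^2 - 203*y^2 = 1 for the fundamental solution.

(x, y) = (57, 4)

First expand sqrt(203) as a continued fraction. With x_i = (sqrt(203) + m_i)/d_i and (m_0, d_0) = (0, 1): a_0 = floor(sqrt(203)) = 14, since 14^2 = 196 <= 203 < 225 = 15^2.
Iterate m_{i+1} = d_i*a_i - m_i, d_{i+1} = (203 - m_{i+1}^2)/d_i, a_{i+1} = floor((a_0 + m_{i+1})/d_{i+1}):
  m_1 = 1*14 - 0 = 14, d_1 = (203 - 14^2)/1 = 7/1 = 7, a_1 = floor((14 + 14)/7) = 4.
  m_2 = 7*4 - 14 = 14, d_2 = (203 - 14^2)/7 = 7/7 = 1, a_2 = floor((14 + 14)/1) = 28.
  m_3 = 1*28 - 14 = 14, d_3 = (203 - 14^2)/1 = 7/1 = 7: (m_3, d_3) = (m_1, d_1) = (14, 7), so from here the quotients repeat a_1, a_2; the period length is 2.
So sqrt(203) = [14; (4, 28)] with period length k = 2.
k is even, so the fundamental solution of x^2 - 203y^2 = 1 is (p_{k-1}, q_{k-1}) = (p_1, q_1); compute convergents through index 1.
Convergents (p_i = a_i*p_{i-1} + p_{i-2}, q_i = a_i*q_{i-1} + q_{i-2} with p_{-2}=0, p_{-1}=1, q_{-2}=1, q_{-1}=0):
  i=0: a_0=14, p_0 = 14*1 + 0 = 14, q_0 = 14*0 + 1 = 1.
  i=1: a_1=4, p_1 = 4*14 + 1 = 57, q_1 = 4*1 + 0 = 4.
Check: 57^2 - 203*4^2 = 3249 - 3248 = 1, so (x, y) = (57, 4) solves the equation, and by the theorem it is the least positive solution.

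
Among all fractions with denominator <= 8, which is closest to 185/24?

Expand x = 185/24 as a continued fraction with the Euclidean algorithm:
  185 = 7*24 + 17, so a_0 = 7.
  24 = 1*17 + 7, so a_1 = 1.
  17 = 2*7 + 3, so a_2 = 2.
  7 = 2*3 + 1, so a_3 = 2.
  3 = 3*1 + 0, so a_4 = 3.
so x = [7; 1, 2, 2, 3].
Convergents (p_i = a_i*p_{i-1} + p_{i-2}, q_i = a_i*q_{i-1} + q_{i-2} with p_{-2}=0, p_{-1}=1, q_{-2}=1, q_{-1}=0), until the denominator exceeds 8:
  i=0: a_0=7, p_0 = 7*1 + 0 = 7, q_0 = 7*0 + 1 = 1.
  i=1: a_1=1, p_1 = 1*7 + 1 = 8, q_1 = 1*1 + 0 = 1.
  i=2: a_2=2, p_2 = 2*8 + 7 = 23, q_2 = 2*1 + 1 = 3.
  i=3: a_3=2, p_3 = 2*23 + 8 = 54, q_3 = 2*3 + 1 = 7.
  i=4: a_4=3, p_4 = 3*54 + 23 = 185, q_4 = 3*7 + 3 = 24.
q_4 = 24 > 8, so the last convergent with denominator <= 8 is p_3/q_3 = 54/7.
The closest fraction with denominator <= 8 is either p_3/q_3 or the intermediate fraction (k*p_3 + p_2)/(k*q_3 + q_2) with the largest k >= 1 whose denominator stays <= 8; these approach x as k grows, and every other convergent or intermediate fraction in range is farther away.
Largest k: floor((8 - q_2)/q_3) = floor((8 - 3)/7) = 0.
Since k = 0, no intermediate fraction beyond p_3/q_3 has denominator <= 8, so the convergent 54/7 is the closest (its error is |185*7 - 54*24|/(24*7) = 1/168).

54/7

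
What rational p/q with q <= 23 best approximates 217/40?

38/7

Expand x = 217/40 as a continued fraction with the Euclidean algorithm:
  217 = 5*40 + 17, so a_0 = 5.
  40 = 2*17 + 6, so a_1 = 2.
  17 = 2*6 + 5, so a_2 = 2.
  6 = 1*5 + 1, so a_3 = 1.
  5 = 5*1 + 0, so a_4 = 5.
so x = [5; 2, 2, 1, 5].
Convergents (p_i = a_i*p_{i-1} + p_{i-2}, q_i = a_i*q_{i-1} + q_{i-2} with p_{-2}=0, p_{-1}=1, q_{-2}=1, q_{-1}=0), until the denominator exceeds 23:
  i=0: a_0=5, p_0 = 5*1 + 0 = 5, q_0 = 5*0 + 1 = 1.
  i=1: a_1=2, p_1 = 2*5 + 1 = 11, q_1 = 2*1 + 0 = 2.
  i=2: a_2=2, p_2 = 2*11 + 5 = 27, q_2 = 2*2 + 1 = 5.
  i=3: a_3=1, p_3 = 1*27 + 11 = 38, q_3 = 1*5 + 2 = 7.
  i=4: a_4=5, p_4 = 5*38 + 27 = 217, q_4 = 5*7 + 5 = 40.
q_4 = 40 > 23, so the last convergent with denominator <= 23 is p_3/q_3 = 38/7.
The closest fraction with denominator <= 23 is either p_3/q_3 or the intermediate fraction (k*p_3 + p_2)/(k*q_3 + q_2) with the largest k >= 1 whose denominator stays <= 23; these approach x as k grows, and every other convergent or intermediate fraction in range is farther away.
Largest k: floor((23 - q_2)/q_3) = floor((23 - 5)/7) = 2.
That gives (2*38 + 27)/(2*7 + 5) = 103/19.
Compare the errors: |x - 38/7| = |217*7 - 38*40|/(40*7) = 1/280, and |x - 103/19| = |217*19 - 103*40|/(40*19) = 3/760.
Cross-multiplying, 1*760 = 760 < 840 = 3*280, so 1/280 is smaller: the convergent 38/7 is closer to x than 103/19.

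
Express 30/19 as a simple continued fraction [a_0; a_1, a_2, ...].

[1; 1, 1, 2, 1, 2]

Run the Euclidean algorithm on 30 and 19; the successive quotients are the partial quotients a_0, a_1, ... (each step inverts the fractional part left over by the previous one):
  30 = 1*19 + 11, so a_0 = 1.
  19 = 1*11 + 8, so a_1 = 1.
  11 = 1*8 + 3, so a_2 = 1.
  8 = 2*3 + 2, so a_3 = 2.
  3 = 1*2 + 1, so a_4 = 1.
  2 = 2*1 + 0, so a_5 = 2.
The remainder reaches 0 after 6 divisions, so the expansion has 6 partial quotients, read off in order.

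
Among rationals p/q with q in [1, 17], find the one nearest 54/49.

Expand x = 54/49 as a continued fraction with the Euclidean algorithm:
  54 = 1*49 + 5, so a_0 = 1.
  49 = 9*5 + 4, so a_1 = 9.
  5 = 1*4 + 1, so a_2 = 1.
  4 = 4*1 + 0, so a_3 = 4.
so x = [1; 9, 1, 4].
Convergents (p_i = a_i*p_{i-1} + p_{i-2}, q_i = a_i*q_{i-1} + q_{i-2} with p_{-2}=0, p_{-1}=1, q_{-2}=1, q_{-1}=0), until the denominator exceeds 17:
  i=0: a_0=1, p_0 = 1*1 + 0 = 1, q_0 = 1*0 + 1 = 1.
  i=1: a_1=9, p_1 = 9*1 + 1 = 10, q_1 = 9*1 + 0 = 9.
  i=2: a_2=1, p_2 = 1*10 + 1 = 11, q_2 = 1*9 + 1 = 10.
  i=3: a_3=4, p_3 = 4*11 + 10 = 54, q_3 = 4*10 + 9 = 49.
q_3 = 49 > 17, so the last convergent with denominator <= 17 is p_2/q_2 = 11/10.
The closest fraction with denominator <= 17 is either p_2/q_2 or the intermediate fraction (k*p_2 + p_1)/(k*q_2 + q_1) with the largest k >= 1 whose denominator stays <= 17; these approach x as k grows, and every other convergent or intermediate fraction in range is farther away.
Largest k: floor((17 - q_1)/q_2) = floor((17 - 9)/10) = 0.
Since k = 0, no intermediate fraction beyond p_2/q_2 has denominator <= 17, so the convergent 11/10 is the closest (its error is |54*10 - 11*49|/(49*10) = 1/490).

11/10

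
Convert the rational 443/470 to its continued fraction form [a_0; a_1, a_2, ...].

Run the Euclidean algorithm on 443 and 470; the successive quotients are the partial quotients a_0, a_1, ... (each step inverts the fractional part left over by the previous one):
  443 = 0*470 + 443, so a_0 = 0.
  470 = 1*443 + 27, so a_1 = 1.
  443 = 16*27 + 11, so a_2 = 16.
  27 = 2*11 + 5, so a_3 = 2.
  11 = 2*5 + 1, so a_4 = 2.
  5 = 5*1 + 0, so a_5 = 5.
The remainder reaches 0 after 6 divisions, so the expansion has 6 partial quotients, read off in order.

[0; 1, 16, 2, 2, 5]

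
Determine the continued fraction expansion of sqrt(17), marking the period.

[4; (8)]

Write x_i = (sqrt(17) + m_i)/d_i with (m_0, d_0) = (0, 1). a_0 = floor(sqrt(17)) = 4, since 4^2 = 16 <= 17 < 25 = 5^2.
Iterate m_{i+1} = d_i*a_i - m_i, d_{i+1} = (17 - m_{i+1}^2)/d_i, a_{i+1} = floor((a_0 + m_{i+1})/d_{i+1}):
  m_1 = 1*4 - 0 = 4, d_1 = (17 - 4^2)/1 = 1/1 = 1, a_1 = floor((4 + 4)/1) = 8.
  m_2 = 1*8 - 4 = 4, d_2 = (17 - 4^2)/1 = 1/1 = 1: (m_2, d_2) = (m_1, d_1) = (4, 1), so from here the quotient a_1 repeats; the period length is 1.
Hence the expansion of sqrt(17) is a_0 = 4 followed by the repeating block 8 (period 1).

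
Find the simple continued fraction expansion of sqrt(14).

Write x_i = (sqrt(14) + m_i)/d_i with (m_0, d_0) = (0, 1). a_0 = floor(sqrt(14)) = 3, since 3^2 = 9 <= 14 < 16 = 4^2.
Iterate m_{i+1} = d_i*a_i - m_i, d_{i+1} = (14 - m_{i+1}^2)/d_i, a_{i+1} = floor((a_0 + m_{i+1})/d_{i+1}):
  m_1 = 1*3 - 0 = 3, d_1 = (14 - 3^2)/1 = 5/1 = 5, a_1 = floor((3 + 3)/5) = 1.
  m_2 = 5*1 - 3 = 2, d_2 = (14 - 2^2)/5 = 10/5 = 2, a_2 = floor((3 + 2)/2) = 2.
  m_3 = 2*2 - 2 = 2, d_3 = (14 - 2^2)/2 = 10/2 = 5, a_3 = floor((3 + 2)/5) = 1.
  m_4 = 5*1 - 2 = 3, d_4 = (14 - 3^2)/5 = 5/5 = 1, a_4 = floor((3 + 3)/1) = 6.
  m_5 = 1*6 - 3 = 3, d_5 = (14 - 3^2)/1 = 5/1 = 5: (m_5, d_5) = (m_1, d_1) = (3, 5), so from here the quotients repeat a_1, ..., a_4; the period length is 4.
Hence the expansion of sqrt(14) is a_0 = 3 followed by the repeating block 1, 2, 1, 6 (period 4).

[3; (1, 2, 1, 6)]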